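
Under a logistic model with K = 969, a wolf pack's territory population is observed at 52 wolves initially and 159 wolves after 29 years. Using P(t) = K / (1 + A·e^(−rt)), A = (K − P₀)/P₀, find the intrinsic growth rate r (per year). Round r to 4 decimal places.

r ≈ 0.0428 per year

A = (969 − 52)/52 = 17.63462
159 = 969/(1 + 17.63462·e^(−r·29)) → e^(−29r) = (6.09434 − 1)/17.63462 = 0.288883
r = −ln(0.288883)/29 = 1.24173/29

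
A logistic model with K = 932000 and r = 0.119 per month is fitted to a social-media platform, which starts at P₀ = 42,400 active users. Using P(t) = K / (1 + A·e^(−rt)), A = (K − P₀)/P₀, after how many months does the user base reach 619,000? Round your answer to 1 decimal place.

t ≈ 31.3 months

A = (932000 − 42400)/42400 = 20.98113
619000 = 932000/(1 + 20.98113·e^(−0.119t)) → 1 + 20.98113·e^(−0.119t) = 1.50565
e^(−0.119t) = 0.0241 → t = ln(41.49304)/0.119 = 3.72553/0.119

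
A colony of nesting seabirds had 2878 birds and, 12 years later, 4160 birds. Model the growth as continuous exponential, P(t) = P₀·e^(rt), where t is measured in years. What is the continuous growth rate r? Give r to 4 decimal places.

r ≈ 0.0307 per year

4160 = 2878 · e^(r·12)
e^(12r) = 4160/2878 = 1.44545
r = ln(1.44545) / 12 = 0.36842 / 12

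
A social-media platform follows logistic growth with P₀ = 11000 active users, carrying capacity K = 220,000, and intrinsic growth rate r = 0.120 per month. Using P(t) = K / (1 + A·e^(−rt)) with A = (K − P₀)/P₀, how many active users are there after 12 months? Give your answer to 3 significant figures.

≈ 40,000 active users

A = (220000 − 11000)/11000 = 19
P(12) = 220000 / (1 + 19·e^(−0.12·12)) = 220000 / (1 + 19·0.236928)
= 220000 / 5.50163 ≈ 39988.17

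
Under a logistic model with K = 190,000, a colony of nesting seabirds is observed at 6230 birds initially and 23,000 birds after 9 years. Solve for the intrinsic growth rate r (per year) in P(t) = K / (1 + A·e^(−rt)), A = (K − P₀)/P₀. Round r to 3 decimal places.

A = (190000 − 6230)/6230 = 29.49759
23000 = 190000/(1 + 29.49759·e^(−r·9)) → e^(−9r) = (8.26087 − 1)/29.49759 = 0.246151
r = −ln(0.246151)/9 = 1.40181/9

r ≈ 0.156 per year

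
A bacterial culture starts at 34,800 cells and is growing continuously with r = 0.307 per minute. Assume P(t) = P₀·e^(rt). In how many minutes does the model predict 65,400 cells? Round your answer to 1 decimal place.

65400 = 34800 · e^(0.307·t)
t = ln(65400/34800) / 0.307 = ln(1.87931) / 0.307 = 0.6309 / 0.307

t ≈ 2.1 minutes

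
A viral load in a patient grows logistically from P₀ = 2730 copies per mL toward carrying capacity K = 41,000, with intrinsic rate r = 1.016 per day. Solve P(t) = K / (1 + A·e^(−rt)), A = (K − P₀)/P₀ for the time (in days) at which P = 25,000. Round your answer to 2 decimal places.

A = (41000 − 2730)/2730 = 14.01832
25000 = 41000/(1 + 14.01832·e^(−1.016t)) → 1 + 14.01832·e^(−1.016t) = 1.64
e^(−1.016t) = 0.045655 → t = ln(21.90362)/1.016 = 3.08665/1.016

t ≈ 3.04 days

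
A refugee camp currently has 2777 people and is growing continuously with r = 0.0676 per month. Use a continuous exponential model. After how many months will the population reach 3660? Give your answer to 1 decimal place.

3660 = 2777 · e^(0.0676·t)
t = ln(3660/2777) / 0.0676 = ln(1.31797) / 0.0676 = 0.27609 / 0.0676

t ≈ 4.1 months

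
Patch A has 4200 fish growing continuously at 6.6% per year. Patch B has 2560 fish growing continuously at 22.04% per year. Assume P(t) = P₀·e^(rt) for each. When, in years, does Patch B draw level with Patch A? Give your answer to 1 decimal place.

4200·e^(0.066t) = 2560·e^(0.2204t)
4200/2560 = e^((0.2204 − 0.066)t) → ln(1.64062) = 0.1544·t
t = 0.49508 / 0.1544

t ≈ 3.2 years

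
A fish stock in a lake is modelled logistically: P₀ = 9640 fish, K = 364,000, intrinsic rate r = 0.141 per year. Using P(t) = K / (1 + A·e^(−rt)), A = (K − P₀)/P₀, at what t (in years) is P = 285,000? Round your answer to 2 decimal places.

t ≈ 34.66 years

A = (364000 − 9640)/9640 = 36.75934
285000 = 364000/(1 + 36.75934·e^(−0.141t)) → 1 + 36.75934·e^(−0.141t) = 1.27719
e^(−0.141t) = 0.007541 → t = ln(132.61279)/0.141 = 4.88743/0.141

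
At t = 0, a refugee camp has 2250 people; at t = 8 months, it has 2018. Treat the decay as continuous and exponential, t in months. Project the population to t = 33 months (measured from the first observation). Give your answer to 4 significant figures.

r = ln(2018/2250) / 8 ≈ -0.013603 per month
P(33) = 2250 · e^(-0.013603·33) = 2250 · 0.63833 ≈ 1436.25

≈ 1,436 people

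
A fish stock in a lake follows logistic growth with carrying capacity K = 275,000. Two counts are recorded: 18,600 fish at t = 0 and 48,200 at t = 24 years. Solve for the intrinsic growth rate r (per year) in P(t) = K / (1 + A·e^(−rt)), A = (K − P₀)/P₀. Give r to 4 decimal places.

r ≈ 0.0448 per year

A = (275000 − 18600)/18600 = 13.78495
48200 = 275000/(1 + 13.78495·e^(−r·24)) → e^(−24r) = (5.70539 − 1)/13.78495 = 0.341343
r = −ln(0.341343)/24 = 1.07487/24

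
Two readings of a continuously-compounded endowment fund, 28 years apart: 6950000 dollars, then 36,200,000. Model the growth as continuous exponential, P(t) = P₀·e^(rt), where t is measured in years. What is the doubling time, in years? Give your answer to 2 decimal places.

doubling time ≈ 11.76 years

r = ln(36200000/6950000) / 28 = ln(5.20863) / 28 ≈ 0.05894 per year
doubling time = ln 2 / |r| = 0.69315 / 0.05894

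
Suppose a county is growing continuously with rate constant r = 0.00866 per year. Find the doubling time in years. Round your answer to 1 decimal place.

doubling time = ln(2) / |r| = 0.69315 / 0.00866

doubling time ≈ 80.0 years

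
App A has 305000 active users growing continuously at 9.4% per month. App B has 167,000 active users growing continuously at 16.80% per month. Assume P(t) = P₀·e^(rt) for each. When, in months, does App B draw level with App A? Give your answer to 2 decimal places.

t ≈ 8.14 months

305000·e^(0.094t) = 167000·e^(0.168t)
305000/167000 = e^((0.168 − 0.094)t) → ln(1.82635) = 0.074·t
t = 0.60232 / 0.074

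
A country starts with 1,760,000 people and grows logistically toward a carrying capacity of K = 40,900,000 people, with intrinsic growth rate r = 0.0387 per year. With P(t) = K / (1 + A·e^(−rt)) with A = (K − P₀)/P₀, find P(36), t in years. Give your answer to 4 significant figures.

A = (40900000 − 1760000)/1760000 = 22.23864
P(36) = 40900000 / (1 + 22.23864·e^(−0.0387·36)) = 40900000 / (1 + 22.23864·0.24828)
= 40900000 / 6.5214 ≈ 6271661.04

≈ 6,272,000 people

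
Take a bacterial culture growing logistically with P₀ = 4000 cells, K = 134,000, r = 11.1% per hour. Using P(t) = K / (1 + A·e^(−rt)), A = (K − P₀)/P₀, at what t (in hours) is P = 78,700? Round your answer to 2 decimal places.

t ≈ 34.54 hours

A = (134000 − 4000)/4000 = 32.5
78700 = 134000/(1 + 32.5·e^(−0.111t)) → 1 + 32.5·e^(−0.111t) = 1.70267
e^(−0.111t) = 0.021621 → t = ln(46.25226)/0.111 = 3.83411/0.111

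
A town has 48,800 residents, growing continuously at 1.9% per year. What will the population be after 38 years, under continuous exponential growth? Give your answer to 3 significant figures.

≈ 100,000 residents

P(38) = 48800 · e^(0.019·38) = 48800 · e^(0.722)
= 48800 · 2.05855 ≈ 100457.05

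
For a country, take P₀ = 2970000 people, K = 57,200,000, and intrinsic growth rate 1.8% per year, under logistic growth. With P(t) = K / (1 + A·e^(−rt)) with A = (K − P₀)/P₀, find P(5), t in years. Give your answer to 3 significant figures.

≈ 3,230,000 people

A = (57200000 − 2970000)/2970000 = 18.25926
P(5) = 57200000 / (1 + 18.25926·e^(−0.018·5)) = 57200000 / (1 + 18.25926·0.913931)
= 57200000 / 17.68771 ≈ 3233884.51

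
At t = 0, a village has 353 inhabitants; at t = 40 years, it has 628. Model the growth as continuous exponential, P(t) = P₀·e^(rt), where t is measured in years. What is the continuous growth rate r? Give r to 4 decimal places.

628 = 353 · e^(r·40)
e^(40r) = 628/353 = 1.77904
r = ln(1.77904) / 40 = 0.57607 / 40

r ≈ 0.0144 per year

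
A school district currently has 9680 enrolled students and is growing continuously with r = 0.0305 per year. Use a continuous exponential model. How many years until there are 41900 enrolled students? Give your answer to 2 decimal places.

t ≈ 48.04 years

41900 = 9680 · e^(0.0305·t)
t = ln(41900/9680) / 0.0305 = ln(4.32851) / 0.0305 = 1.46522 / 0.0305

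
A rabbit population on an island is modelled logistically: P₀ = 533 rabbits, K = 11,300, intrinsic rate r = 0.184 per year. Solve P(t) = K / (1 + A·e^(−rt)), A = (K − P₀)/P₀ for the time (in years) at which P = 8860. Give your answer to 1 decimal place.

A = (11300 − 533)/533 = 20.20075
8860 = 11300/(1 + 20.20075·e^(−0.184t)) → 1 + 20.20075·e^(−0.184t) = 1.2754
e^(−0.184t) = 0.013633 → t = ln(73.35191)/0.184 = 4.29527/0.184

t ≈ 23.3 years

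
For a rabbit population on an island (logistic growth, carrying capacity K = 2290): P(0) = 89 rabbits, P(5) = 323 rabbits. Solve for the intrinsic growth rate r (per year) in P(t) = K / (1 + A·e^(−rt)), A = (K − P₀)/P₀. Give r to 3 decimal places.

r ≈ 0.280 per year

A = (2290 − 89)/89 = 24.73034
323 = 2290/(1 + 24.73034·e^(−r·5)) → e^(−5r) = (7.08978 − 1)/24.73034 = 0.246247
r = −ln(0.246247)/5 = 1.40142/5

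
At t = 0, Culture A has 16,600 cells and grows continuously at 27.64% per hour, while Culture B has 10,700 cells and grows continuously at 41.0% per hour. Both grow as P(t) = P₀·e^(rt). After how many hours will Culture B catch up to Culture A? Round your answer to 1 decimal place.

16600·e^(0.2764t) = 10700·e^(0.41t)
16600/10700 = e^((0.41 − 0.2764)t) → ln(1.5514) = 0.1336·t
t = 0.43916 / 0.1336

t ≈ 3.3 hours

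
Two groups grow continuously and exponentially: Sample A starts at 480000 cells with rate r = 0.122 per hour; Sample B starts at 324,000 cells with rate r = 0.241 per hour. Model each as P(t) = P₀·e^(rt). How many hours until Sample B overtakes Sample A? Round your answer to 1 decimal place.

t ≈ 3.3 hours

480000·e^(0.122t) = 324000·e^(0.241t)
480000/324000 = e^((0.241 − 0.122)t) → ln(1.48148) = 0.119·t
t = 0.39304 / 0.119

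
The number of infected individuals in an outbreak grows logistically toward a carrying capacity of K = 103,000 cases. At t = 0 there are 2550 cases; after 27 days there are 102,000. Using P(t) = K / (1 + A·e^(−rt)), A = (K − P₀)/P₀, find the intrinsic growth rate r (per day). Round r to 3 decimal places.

A = (103000 − 2550)/2550 = 39.39216
102000 = 103000/(1 + 39.39216·e^(−r·27)) → e^(−27r) = (1.0098 − 1)/39.39216 = 0.000249
r = −ln(0.000249)/27 = 8.29854/27

r ≈ 0.307 per day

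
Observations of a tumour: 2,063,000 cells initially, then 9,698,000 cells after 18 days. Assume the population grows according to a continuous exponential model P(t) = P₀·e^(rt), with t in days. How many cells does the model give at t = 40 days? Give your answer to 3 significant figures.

r = ln(9698000/2063000) / 18 ≈ 0.085987 per day
P(40) = 2063000 · e^(0.085987·40) = 2063000 · 31.17022 ≈ 64304167.61

≈ 64,300,000 cells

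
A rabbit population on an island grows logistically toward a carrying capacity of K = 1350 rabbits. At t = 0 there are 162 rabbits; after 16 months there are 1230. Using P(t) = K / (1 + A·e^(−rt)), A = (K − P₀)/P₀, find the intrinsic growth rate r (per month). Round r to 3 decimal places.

A = (1350 − 162)/162 = 7.33333
1230 = 1350/(1 + 7.33333·e^(−r·16)) → e^(−16r) = (1.09756 − 1)/7.33333 = 0.013304
r = −ln(0.013304)/16 = 4.31971/16

r ≈ 0.270 per month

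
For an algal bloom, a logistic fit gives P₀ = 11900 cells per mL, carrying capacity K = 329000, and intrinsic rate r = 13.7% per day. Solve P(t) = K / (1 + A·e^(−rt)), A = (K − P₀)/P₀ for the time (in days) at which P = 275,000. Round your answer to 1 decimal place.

t ≈ 35.8 days

A = (329000 − 11900)/11900 = 26.64706
275000 = 329000/(1 + 26.64706·e^(−0.137t)) → 1 + 26.64706·e^(−0.137t) = 1.19636
e^(−0.137t) = 0.007369 → t = ln(135.70261)/0.137 = 4.91047/0.137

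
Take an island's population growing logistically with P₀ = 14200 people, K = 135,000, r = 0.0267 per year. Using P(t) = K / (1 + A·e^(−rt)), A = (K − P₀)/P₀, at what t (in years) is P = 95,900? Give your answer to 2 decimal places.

t ≈ 113.79 years

A = (135000 − 14200)/14200 = 8.50704
95900 = 135000/(1 + 8.50704·e^(−0.0267t)) → 1 + 8.50704·e^(−0.0267t) = 1.40772
e^(−0.0267t) = 0.047927 → t = ln(20.8651)/0.0267 = 3.03808/0.0267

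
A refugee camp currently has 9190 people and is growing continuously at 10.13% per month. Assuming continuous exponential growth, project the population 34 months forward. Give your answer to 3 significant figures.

P(34) = 9190 · e^(0.1013·34) = 9190 · e^(3.4442)
= 9190 · 31.31822 ≈ 287814.43

≈ 288,000 people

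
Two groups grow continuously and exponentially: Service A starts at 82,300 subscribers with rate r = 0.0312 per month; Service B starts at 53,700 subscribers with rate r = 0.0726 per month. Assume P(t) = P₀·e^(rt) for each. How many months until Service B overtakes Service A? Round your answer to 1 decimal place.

t ≈ 10.3 months

82300·e^(0.0312t) = 53700·e^(0.0726t)
82300/53700 = e^((0.0726 − 0.0312)t) → ln(1.53259) = 0.0414·t
t = 0.42696 / 0.0414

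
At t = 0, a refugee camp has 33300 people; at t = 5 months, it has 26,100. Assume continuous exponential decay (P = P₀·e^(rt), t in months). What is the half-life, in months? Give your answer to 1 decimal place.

r = ln(26100/33300) / 5 = ln(0.78378) / 5 ≈ -0.048724 per month
half-life = ln 2 / |r| = 0.69315 / 0.048724

half-life ≈ 14.2 months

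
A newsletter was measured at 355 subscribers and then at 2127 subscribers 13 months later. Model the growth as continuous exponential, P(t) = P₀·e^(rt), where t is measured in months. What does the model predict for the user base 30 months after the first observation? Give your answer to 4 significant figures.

r = ln(2127/355) / 13 ≈ 0.137719 per month
P(30) = 355 · e^(0.137719·30) = 355 · 62.27605 ≈ 22108

≈ 22,110 subscribers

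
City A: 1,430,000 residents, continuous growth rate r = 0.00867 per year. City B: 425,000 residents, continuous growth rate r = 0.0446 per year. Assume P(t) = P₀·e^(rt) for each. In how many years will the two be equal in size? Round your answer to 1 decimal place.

1430000·e^(0.00867t) = 425000·e^(0.0446t)
1430000/425000 = e^((0.0446 − 0.00867)t) → ln(3.36471) = 0.03593·t
t = 1.21334 / 0.03593

t ≈ 33.8 years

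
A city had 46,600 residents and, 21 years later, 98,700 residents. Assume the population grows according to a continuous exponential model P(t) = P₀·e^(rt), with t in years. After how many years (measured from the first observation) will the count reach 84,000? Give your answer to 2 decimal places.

t ≈ 16.49 years

r = ln(98700/46600) / 21 ≈ 0.035737 per year
t = ln(84000/46600) / r = 0.58922 / 0.035737 ≈ 16.487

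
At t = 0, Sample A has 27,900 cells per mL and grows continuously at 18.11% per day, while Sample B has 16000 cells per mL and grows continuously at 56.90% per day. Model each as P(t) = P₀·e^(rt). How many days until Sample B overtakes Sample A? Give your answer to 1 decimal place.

27900·e^(0.1811t) = 16000·e^(0.569t)
27900/16000 = e^((0.569 − 0.1811)t) → ln(1.74375) = 0.3879·t
t = 0.55604 / 0.3879

t ≈ 1.4 days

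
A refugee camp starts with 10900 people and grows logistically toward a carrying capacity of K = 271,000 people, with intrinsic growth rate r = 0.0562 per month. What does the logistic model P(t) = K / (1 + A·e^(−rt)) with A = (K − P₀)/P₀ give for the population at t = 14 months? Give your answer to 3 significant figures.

≈ 22,800 people

A = (271000 − 10900)/10900 = 23.86239
P(14) = 271000 / (1 + 23.86239·e^(−0.0562·14)) = 271000 / (1 + 23.86239·0.455299)
= 271000 / 11.86453 ≈ 22841.19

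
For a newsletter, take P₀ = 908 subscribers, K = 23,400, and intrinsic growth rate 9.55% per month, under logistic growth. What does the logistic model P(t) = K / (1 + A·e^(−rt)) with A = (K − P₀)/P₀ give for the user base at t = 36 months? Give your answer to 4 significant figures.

≈ 13,030 subscribers

A = (23400 − 908)/908 = 24.77093
P(36) = 23400 / (1 + 24.77093·e^(−0.0955·36)) = 23400 / (1 + 24.77093·0.032129)
= 23400 / 1.79586 ≈ 13029.95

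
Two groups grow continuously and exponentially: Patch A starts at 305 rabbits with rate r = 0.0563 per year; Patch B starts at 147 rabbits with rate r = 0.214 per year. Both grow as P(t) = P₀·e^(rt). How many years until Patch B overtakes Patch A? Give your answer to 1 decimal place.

305·e^(0.0563t) = 147·e^(0.214t)
305/147 = e^((0.214 − 0.0563)t) → ln(2.07483) = 0.1577·t
t = 0.72988 / 0.1577

t ≈ 4.6 years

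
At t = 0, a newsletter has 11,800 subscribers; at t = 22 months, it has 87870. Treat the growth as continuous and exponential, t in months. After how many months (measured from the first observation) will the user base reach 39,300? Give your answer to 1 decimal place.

r = ln(87870/11800) / 22 ≈ 0.091262 per month
t = ln(39300/11800) / r = 1.20312 / 0.091262 ≈ 13.183

t ≈ 13.2 months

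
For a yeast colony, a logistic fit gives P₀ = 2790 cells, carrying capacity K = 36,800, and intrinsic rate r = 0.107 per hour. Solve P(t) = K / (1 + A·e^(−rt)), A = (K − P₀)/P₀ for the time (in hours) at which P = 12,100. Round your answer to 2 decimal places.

A = (36800 − 2790)/2790 = 12.18996
12100 = 36800/(1 + 12.18996·e^(−0.107t)) → 1 + 12.18996·e^(−0.107t) = 3.04132
e^(−0.107t) = 0.167459 → t = ln(5.9716)/0.107 = 1.78702/0.107

t ≈ 16.70 hours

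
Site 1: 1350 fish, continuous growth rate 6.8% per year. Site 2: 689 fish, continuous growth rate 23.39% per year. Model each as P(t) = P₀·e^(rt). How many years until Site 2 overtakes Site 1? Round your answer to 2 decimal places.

t ≈ 4.05 years

1350·e^(0.068t) = 689·e^(0.2339t)
1350/689 = e^((0.2339 − 0.068)t) → ln(1.95936) = 0.1659·t
t = 0.67262 / 0.1659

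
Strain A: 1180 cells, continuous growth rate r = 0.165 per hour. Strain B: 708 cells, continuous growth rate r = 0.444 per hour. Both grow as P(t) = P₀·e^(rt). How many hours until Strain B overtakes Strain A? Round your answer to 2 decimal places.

t ≈ 1.83 hours

1180·e^(0.165t) = 708·e^(0.444t)
1180/708 = e^((0.444 − 0.165)t) → ln(1.66667) = 0.279·t
t = 0.51083 / 0.279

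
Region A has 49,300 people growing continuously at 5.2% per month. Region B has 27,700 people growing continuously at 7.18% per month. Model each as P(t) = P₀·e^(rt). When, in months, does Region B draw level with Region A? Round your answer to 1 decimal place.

49300·e^(0.052t) = 27700·e^(0.0718t)
49300/27700 = e^((0.0718 − 0.052)t) → ln(1.77978) = 0.0198·t
t = 0.57649 / 0.0198

t ≈ 29.1 months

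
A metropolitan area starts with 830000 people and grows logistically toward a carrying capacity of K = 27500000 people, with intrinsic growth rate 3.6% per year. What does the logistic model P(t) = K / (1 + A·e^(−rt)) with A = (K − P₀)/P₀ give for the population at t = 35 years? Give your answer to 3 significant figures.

≈ 2,720,000 people

A = (27500000 − 830000)/830000 = 32.13253
P(35) = 27500000 / (1 + 32.13253·e^(−0.036·35)) = 27500000 / (1 + 32.13253·0.283654)
= 27500000 / 10.11452 ≈ 2718863.16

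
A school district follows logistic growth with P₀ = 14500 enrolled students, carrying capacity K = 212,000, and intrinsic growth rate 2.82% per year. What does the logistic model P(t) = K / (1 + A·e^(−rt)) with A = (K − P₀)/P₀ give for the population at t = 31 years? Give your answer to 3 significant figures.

A = (212000 − 14500)/14500 = 13.62069
P(31) = 212000 / (1 + 13.62069·e^(−0.0282·31)) = 212000 / (1 + 13.62069·0.417196)
= 212000 / 6.68249 ≈ 31724.69

≈ 31,700 enrolled students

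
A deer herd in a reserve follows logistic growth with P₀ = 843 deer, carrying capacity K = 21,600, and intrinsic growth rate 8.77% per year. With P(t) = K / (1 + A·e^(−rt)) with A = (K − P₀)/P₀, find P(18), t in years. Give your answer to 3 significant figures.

A = (21600 − 843)/843 = 24.62278
P(18) = 21600 / (1 + 24.62278·e^(−0.0877·18)) = 21600 / (1 + 24.62278·0.206264)
= 21600 / 6.07878 ≈ 3553.34

≈ 3,550 deer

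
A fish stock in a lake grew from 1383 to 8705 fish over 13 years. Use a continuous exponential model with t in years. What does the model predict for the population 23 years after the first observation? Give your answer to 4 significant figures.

r = ln(8705/1383) / 13 ≈ 0.141511 per year
P(23) = 1383 · e^(0.141511·23) = 1383 · 25.91319 ≈ 35837.94

≈ 35,840 fish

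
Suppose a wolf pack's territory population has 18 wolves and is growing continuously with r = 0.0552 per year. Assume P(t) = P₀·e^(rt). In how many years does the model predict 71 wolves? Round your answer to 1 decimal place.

t ≈ 24.9 years

71 = 18 · e^(0.0552·t)
t = ln(71/18) / 0.0552 = ln(3.94444) / 0.0552 = 1.37231 / 0.0552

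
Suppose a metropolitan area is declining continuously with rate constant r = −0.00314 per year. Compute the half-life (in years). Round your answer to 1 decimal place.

half-life ≈ 220.7 years

half-life = ln(2) / |r| = 0.69315 / 0.00314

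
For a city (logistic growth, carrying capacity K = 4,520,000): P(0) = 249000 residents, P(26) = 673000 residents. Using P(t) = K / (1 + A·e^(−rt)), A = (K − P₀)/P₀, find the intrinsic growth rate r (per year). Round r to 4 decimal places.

r ≈ 0.0423 per year

A = (4520000 − 249000)/249000 = 17.15261
673000 = 4520000/(1 + 17.15261·e^(−r·26)) → e^(−26r) = (6.7162 − 1)/17.15261 = 0.333255
r = −ln(0.333255)/26 = 1.09885/26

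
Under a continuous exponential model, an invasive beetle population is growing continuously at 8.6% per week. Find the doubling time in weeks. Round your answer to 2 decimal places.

doubling time ≈ 8.06 weeks

doubling time = ln(2) / |r| = 0.69315 / 0.086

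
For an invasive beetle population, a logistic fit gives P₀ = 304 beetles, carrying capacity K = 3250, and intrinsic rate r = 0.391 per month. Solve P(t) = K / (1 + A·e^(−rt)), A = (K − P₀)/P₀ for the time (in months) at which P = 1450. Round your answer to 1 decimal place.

A = (3250 − 304)/304 = 9.69079
1450 = 3250/(1 + 9.69079·e^(−0.391t)) → 1 + 9.69079·e^(−0.391t) = 2.24138
e^(−0.391t) = 0.128099 → t = ln(7.80647)/0.391 = 2.05495/0.391

t ≈ 5.3 months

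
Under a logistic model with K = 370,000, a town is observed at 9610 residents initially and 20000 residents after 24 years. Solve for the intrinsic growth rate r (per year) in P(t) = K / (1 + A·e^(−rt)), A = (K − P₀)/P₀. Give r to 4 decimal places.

r ≈ 0.0318 per year

A = (370000 − 9610)/9610 = 37.50156
20000 = 370000/(1 + 37.50156·e^(−r·24)) → e^(−24r) = (18.5 − 1)/37.50156 = 0.466647
r = −ln(0.466647)/24 = 0.76218/24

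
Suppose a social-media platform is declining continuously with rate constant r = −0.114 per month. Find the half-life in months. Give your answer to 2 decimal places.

half-life ≈ 6.08 months

half-life = ln(2) / |r| = 0.69315 / 0.114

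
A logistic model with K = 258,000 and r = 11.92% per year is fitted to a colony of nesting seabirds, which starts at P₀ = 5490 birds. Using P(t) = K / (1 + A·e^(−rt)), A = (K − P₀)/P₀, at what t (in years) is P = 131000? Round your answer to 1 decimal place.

t ≈ 32.4 years

A = (258000 − 5490)/5490 = 45.99454
131000 = 258000/(1 + 45.99454·e^(−0.1192t)) → 1 + 45.99454·e^(−0.1192t) = 1.96947
e^(−0.1192t) = 0.021078 → t = ln(47.44318)/0.1192 = 3.85953/0.1192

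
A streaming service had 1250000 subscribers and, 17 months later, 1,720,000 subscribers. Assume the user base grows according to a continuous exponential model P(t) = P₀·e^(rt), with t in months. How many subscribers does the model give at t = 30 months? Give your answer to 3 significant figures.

r = ln(1720000/1250000) / 17 ≈ 0.018775 per month
P(30) = 1250000 · e^(0.018775·30) = 1250000 · 1.75639 ≈ 2195486.54

≈ 2,200,000 subscribers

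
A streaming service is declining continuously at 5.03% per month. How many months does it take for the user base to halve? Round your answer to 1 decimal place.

half-life ≈ 13.8 months

half-life = ln(2) / |r| = 0.69315 / 0.0503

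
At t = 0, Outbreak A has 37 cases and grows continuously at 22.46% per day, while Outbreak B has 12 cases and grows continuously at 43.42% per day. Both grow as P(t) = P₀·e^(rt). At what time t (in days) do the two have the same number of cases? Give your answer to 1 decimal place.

t ≈ 5.4 days

37·e^(0.2246t) = 12·e^(0.4342t)
37/12 = e^((0.4342 − 0.2246)t) → ln(3.08333) = 0.2096·t
t = 1.12601 / 0.2096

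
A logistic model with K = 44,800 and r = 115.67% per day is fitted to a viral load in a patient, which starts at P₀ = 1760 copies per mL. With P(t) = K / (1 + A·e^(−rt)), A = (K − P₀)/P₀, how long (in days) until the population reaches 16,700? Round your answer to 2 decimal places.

A = (44800 − 1760)/1760 = 24.45455
16700 = 44800/(1 + 24.45455·e^(−1.1567t)) → 1 + 24.45455·e^(−1.1567t) = 2.68263
e^(−1.1567t) = 0.068807 → t = ln(14.53348)/1.1567 = 2.67646/1.1567

t ≈ 2.31 days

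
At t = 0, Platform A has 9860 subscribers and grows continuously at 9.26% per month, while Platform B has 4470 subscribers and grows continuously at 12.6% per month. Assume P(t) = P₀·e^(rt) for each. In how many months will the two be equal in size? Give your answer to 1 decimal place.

t ≈ 23.7 months

9860·e^(0.0926t) = 4470·e^(0.126t)
9860/4470 = e^((0.126 − 0.0926)t) → ln(2.20582) = 0.0334·t
t = 0.7911 / 0.0334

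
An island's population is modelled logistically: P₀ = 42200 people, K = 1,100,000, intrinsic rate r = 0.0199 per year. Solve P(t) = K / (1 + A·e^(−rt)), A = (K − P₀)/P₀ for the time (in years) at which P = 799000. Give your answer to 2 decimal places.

t ≈ 210.94 years

A = (1100000 − 42200)/42200 = 25.06635
799000 = 1100000/(1 + 25.06635·e^(−0.0199t)) → 1 + 25.06635·e^(−0.0199t) = 1.37672
e^(−0.0199t) = 0.015029 → t = ln(66.53825)/0.0199 = 4.19778/0.0199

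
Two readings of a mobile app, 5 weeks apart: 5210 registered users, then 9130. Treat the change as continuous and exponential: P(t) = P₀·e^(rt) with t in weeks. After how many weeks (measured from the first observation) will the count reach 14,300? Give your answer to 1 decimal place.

t ≈ 9.0 weeks

r = ln(9130/5210) / 5 ≈ 0.112197 per week
t = ln(14300/5210) / r = 1.00968 / 0.112197 ≈ 8.999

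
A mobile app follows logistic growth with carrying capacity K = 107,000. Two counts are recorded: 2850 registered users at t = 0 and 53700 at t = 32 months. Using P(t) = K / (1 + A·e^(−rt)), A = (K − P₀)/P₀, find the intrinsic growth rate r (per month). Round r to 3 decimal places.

A = (107000 − 2850)/2850 = 36.54386
53700 = 107000/(1 + 36.54386·e^(−r·32)) → e^(−32r) = (1.99255 − 1)/36.54386 = 0.027161
r = −ln(0.027161)/32 = 3.60599/32

r ≈ 0.113 per month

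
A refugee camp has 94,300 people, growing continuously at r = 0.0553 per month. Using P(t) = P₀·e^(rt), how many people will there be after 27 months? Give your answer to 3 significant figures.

P(27) = 94300 · e^(0.0553·27) = 94300 · e^(1.4931)
= 94300 · 4.45087 ≈ 419717.22

≈ 420,000 people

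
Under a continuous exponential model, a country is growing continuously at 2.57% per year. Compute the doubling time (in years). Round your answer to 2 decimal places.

doubling time ≈ 26.97 years

doubling time = ln(2) / |r| = 0.69315 / 0.0257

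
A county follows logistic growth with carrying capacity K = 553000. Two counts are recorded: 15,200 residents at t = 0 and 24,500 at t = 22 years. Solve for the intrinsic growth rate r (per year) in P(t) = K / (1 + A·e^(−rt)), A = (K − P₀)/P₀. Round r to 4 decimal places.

A = (553000 − 15200)/15200 = 35.38158
24500 = 553000/(1 + 35.38158·e^(−r·22)) → e^(−22r) = (22.57143 − 1)/35.38158 = 0.60968
r = −ln(0.60968)/22 = 0.49482/22

r ≈ 0.0225 per year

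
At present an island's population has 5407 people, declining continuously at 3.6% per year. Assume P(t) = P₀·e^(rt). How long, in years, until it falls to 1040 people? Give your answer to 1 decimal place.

t ≈ 45.8 years

1040 = 5407 · e^(-0.036·t)
t = ln(1040/5407) / -0.036 = ln(0.19234) / -0.036 = -1.64847 / -0.036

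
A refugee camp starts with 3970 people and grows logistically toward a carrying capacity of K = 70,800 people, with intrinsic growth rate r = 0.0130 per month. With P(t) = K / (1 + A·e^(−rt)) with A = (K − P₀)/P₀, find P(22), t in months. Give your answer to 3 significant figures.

A = (70800 − 3970)/3970 = 16.83375
P(22) = 70800 / (1 + 16.83375·e^(−0.013·22)) = 70800 / (1 + 16.83375·0.751263)
= 70800 / 13.64657 ≈ 5188.12

≈ 5,190 people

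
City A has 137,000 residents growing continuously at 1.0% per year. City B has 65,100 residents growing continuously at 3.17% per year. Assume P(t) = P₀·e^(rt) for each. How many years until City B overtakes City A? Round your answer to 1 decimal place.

137000·e^(0.01t) = 65100·e^(0.0317t)
137000/65100 = e^((0.0317 − 0.01)t) → ln(2.10445) = 0.0217·t
t = 0.74406 / 0.0217

t ≈ 34.3 years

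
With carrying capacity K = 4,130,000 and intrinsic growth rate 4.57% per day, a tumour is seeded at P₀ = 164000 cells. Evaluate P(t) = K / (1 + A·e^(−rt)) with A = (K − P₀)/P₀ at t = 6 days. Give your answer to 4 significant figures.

≈ 213,100 cells

A = (4130000 − 164000)/164000 = 24.18293
P(6) = 4130000 / (1 + 24.18293·e^(−0.0457·6)) = 4130000 / (1 + 24.18293·0.76018)
= 4130000 / 19.38338 ≈ 213069.16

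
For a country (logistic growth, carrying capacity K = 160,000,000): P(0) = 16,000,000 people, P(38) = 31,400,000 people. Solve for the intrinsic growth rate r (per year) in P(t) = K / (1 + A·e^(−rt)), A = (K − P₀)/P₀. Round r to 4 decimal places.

A = (160000000 − 16000000)/16000000 = 9
31400000 = 160000000/(1 + 9·e^(−r·38)) → e^(−38r) = (5.09554 − 1)/9 = 0.45506
r = −ln(0.45506)/38 = 0.78733/38

r ≈ 0.0207 per year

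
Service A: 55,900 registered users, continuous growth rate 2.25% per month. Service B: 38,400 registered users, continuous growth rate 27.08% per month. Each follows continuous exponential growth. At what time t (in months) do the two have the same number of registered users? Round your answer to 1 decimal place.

55900·e^(0.0225t) = 38400·e^(0.2708t)
55900/38400 = e^((0.2708 − 0.0225)t) → ln(1.45573) = 0.2483·t
t = 0.37551 / 0.2483

t ≈ 1.5 months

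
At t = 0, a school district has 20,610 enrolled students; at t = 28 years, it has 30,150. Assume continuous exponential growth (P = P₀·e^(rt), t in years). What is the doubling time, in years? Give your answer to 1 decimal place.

doubling time ≈ 51.0 years

r = ln(30150/20610) / 28 = ln(1.46288) / 28 ≈ 0.013586 per year
doubling time = ln 2 / |r| = 0.69315 / 0.013586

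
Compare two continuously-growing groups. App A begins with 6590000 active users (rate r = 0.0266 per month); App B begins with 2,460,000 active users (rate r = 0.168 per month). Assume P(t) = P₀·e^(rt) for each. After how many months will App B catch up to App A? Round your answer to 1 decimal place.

6590000·e^(0.0266t) = 2460000·e^(0.168t)
6590000/2460000 = e^((0.168 − 0.0266)t) → ln(2.67886) = 0.1414·t
t = 0.98539 / 0.1414

t ≈ 7.0 months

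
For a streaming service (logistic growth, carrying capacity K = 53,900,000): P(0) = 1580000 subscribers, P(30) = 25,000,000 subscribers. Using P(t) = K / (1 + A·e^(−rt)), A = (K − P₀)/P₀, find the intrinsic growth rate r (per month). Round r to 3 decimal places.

A = (53900000 − 1580000)/1580000 = 33.11392
25000000 = 53900000/(1 + 33.11392·e^(−r·30)) → e^(−30r) = (2.156 − 1)/33.11392 = 0.03491
r = −ln(0.03491)/30 = 3.35499/30

r ≈ 0.112 per month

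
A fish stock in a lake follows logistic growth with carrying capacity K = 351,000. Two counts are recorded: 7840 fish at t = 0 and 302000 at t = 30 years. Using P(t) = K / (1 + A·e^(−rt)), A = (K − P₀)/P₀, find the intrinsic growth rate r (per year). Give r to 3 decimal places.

r ≈ 0.187 per year

A = (351000 − 7840)/7840 = 43.77041
302000 = 351000/(1 + 43.77041·e^(−r·30)) → e^(−30r) = (1.16225 − 1)/43.77041 = 0.003707
r = −ln(0.003707)/30 = 5.59756/30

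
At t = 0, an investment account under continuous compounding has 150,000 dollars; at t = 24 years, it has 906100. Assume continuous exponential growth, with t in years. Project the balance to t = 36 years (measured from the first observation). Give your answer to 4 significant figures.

≈ 2,227,000 dollars

r = ln(906100/150000) / 24 ≈ 0.074938 per year
P(36) = 150000 · e^(0.074938·36) = 150000 · 14.84661 ≈ 2226991.53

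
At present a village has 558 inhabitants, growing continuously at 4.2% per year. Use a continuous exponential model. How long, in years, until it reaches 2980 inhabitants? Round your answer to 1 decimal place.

2980 = 558 · e^(0.042·t)
t = ln(2980/558) / 0.042 = ln(5.3405) / 0.042 = 1.67532 / 0.042

t ≈ 39.9 years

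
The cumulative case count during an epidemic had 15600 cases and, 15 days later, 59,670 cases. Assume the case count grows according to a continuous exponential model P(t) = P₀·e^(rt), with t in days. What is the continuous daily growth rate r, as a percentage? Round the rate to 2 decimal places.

59670 = 15600 · e^(r·15)
e^(15r) = 59670/15600 = 3.825
r = ln(3.825) / 15 = 1.34156 / 15

r ≈ 8.94% per day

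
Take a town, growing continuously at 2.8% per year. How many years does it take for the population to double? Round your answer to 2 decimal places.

doubling time ≈ 24.76 years

doubling time = ln(2) / |r| = 0.69315 / 0.028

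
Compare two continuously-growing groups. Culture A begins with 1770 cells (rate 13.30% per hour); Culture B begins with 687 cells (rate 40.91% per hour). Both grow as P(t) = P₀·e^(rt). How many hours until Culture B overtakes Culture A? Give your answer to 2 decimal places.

t ≈ 3.43 hours

1770·e^(0.133t) = 687·e^(0.4091t)
1770/687 = e^((0.4091 − 0.133)t) → ln(2.57642) = 0.2761·t
t = 0.9464 / 0.2761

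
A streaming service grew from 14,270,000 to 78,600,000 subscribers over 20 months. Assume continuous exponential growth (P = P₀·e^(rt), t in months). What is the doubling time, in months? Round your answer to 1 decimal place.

r = ln(78600000/14270000) / 20 = ln(5.50806) / 20 ≈ 0.085311 per month
doubling time = ln 2 / |r| = 0.69315 / 0.085311

doubling time ≈ 8.1 months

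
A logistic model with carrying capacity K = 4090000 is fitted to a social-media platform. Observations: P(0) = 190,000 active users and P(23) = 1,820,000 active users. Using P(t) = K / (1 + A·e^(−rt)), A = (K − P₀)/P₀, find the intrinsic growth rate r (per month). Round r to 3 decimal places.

A = (4090000 − 190000)/190000 = 20.52632
1820000 = 4090000/(1 + 20.52632·e^(−r·23)) → e^(−23r) = (2.24725 − 1)/20.52632 = 0.060764
r = −ln(0.060764)/23 = 2.80076/23

r ≈ 0.122 per month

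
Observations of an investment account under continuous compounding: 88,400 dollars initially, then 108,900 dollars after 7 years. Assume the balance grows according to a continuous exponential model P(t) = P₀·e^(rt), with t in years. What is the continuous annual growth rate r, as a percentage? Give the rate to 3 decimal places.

108900 = 88400 · e^(r·7)
e^(7r) = 108900/88400 = 1.2319
r = ln(1.2319) / 7 = 0.20856 / 7

r ≈ 2.979% per year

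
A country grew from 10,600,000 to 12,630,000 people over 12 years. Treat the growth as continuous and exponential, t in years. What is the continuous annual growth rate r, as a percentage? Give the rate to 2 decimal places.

r ≈ 1.46% per year

12630000 = 10600000 · e^(r·12)
e^(12r) = 12630000/10600000 = 1.19151
r = ln(1.19151) / 12 = 0.17522 / 12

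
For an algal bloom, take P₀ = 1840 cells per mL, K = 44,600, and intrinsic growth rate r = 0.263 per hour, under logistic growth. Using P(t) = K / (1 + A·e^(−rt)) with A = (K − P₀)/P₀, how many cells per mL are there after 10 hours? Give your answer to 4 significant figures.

≈ 16,670 cells per mL

A = (44600 − 1840)/1840 = 23.23913
P(10) = 44600 / (1 + 23.23913·e^(−0.263·10)) = 44600 / (1 + 23.23913·0.072078)
= 44600 / 2.67504 ≈ 16672.64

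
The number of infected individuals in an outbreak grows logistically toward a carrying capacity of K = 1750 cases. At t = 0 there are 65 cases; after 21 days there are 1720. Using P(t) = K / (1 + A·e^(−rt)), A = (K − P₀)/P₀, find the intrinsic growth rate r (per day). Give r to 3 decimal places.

r ≈ 0.348 per day

A = (1750 − 65)/65 = 25.92308
1720 = 1750/(1 + 25.92308·e^(−r·21)) → e^(−21r) = (1.01744 − 1)/25.92308 = 0.000673
r = −ln(0.000673)/21 = 7.30402/21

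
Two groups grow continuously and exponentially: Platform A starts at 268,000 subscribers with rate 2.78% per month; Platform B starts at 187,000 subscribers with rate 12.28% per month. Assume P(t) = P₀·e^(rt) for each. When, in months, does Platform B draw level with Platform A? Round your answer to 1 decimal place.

t ≈ 3.8 months

268000·e^(0.0278t) = 187000·e^(0.1228t)
268000/187000 = e^((0.1228 − 0.0278)t) → ln(1.43316) = 0.095·t
t = 0.35988 / 0.095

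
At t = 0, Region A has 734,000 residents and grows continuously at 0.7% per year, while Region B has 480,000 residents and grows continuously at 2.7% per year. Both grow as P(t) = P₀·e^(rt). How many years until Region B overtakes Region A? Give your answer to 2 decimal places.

t ≈ 21.24 years

734000·e^(0.007t) = 480000·e^(0.027t)
734000/480000 = e^((0.027 − 0.007)t) → ln(1.52917) = 0.02·t
t = 0.42472 / 0.02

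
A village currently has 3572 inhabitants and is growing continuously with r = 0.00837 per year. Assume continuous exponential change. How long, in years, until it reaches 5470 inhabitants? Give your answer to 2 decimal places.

t ≈ 50.91 years

5470 = 3572 · e^(0.00837·t)
t = ln(5470/3572) / 0.00837 = ln(1.53135) / 0.00837 = 0.42615 / 0.00837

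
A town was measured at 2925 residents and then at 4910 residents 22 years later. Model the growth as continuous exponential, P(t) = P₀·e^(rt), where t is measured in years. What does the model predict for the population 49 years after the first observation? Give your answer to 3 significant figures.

r = ln(4910/2925) / 22 ≈ 0.023545 per year
P(49) = 2925 · e^(0.023545·49) = 2925 · 3.16984 ≈ 9271.79

≈ 9,270 residents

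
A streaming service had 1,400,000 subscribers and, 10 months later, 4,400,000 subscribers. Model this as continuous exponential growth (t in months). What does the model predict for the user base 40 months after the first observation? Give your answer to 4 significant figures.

≈ 136,600,000 subscribers

r = ln(4400000/1400000) / 10 ≈ 0.114513 per month
P(40) = 1400000 · e^(0.114513·40) = 1400000 · 97.56601 ≈ 136592419.83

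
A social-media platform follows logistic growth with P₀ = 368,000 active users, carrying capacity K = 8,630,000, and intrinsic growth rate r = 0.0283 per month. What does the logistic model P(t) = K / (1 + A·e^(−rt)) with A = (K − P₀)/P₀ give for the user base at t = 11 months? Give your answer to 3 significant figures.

A = (8630000 − 368000)/368000 = 22.45109
P(11) = 8630000 / (1 + 22.45109·e^(−0.0283·11)) = 8630000 / (1 + 22.45109·0.732494)
= 8630000 / 17.44529 ≈ 494689.44

≈ 495,000 active users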